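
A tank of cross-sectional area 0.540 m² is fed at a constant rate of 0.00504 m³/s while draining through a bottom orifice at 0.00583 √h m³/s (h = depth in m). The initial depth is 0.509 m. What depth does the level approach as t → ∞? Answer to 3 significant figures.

A dh/dt = Q_in − 0.00583 √h. Steady state requires inflow = outflow:
Q_in = 0.00583 √h_ss ⇒ √h_ss = 0.00504/0.00583 = 0.86449.
h_ss = 0.86449² = 0.74735 m. (Since h₀ = 0.509 m < h_ss, the level will rise toward this value.)

0.747 m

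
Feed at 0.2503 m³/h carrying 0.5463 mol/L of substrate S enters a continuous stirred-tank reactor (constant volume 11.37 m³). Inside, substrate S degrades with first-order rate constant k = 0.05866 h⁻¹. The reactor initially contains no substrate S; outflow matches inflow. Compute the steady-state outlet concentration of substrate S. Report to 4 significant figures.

Accumulation = in − out − consumed: V dC/dt = Q C_in − Q C − k V C.
At steady state: 0 = Q C_in − (Q + kV) C_ss, so C_ss = Q C_in/(Q + kV).
C_ss = 0.2503·0.5463/(0.2503 + 0.05866·11.37) = 0.136739/0.917264 = 0.149073 mol/L.

0.1491 mol/L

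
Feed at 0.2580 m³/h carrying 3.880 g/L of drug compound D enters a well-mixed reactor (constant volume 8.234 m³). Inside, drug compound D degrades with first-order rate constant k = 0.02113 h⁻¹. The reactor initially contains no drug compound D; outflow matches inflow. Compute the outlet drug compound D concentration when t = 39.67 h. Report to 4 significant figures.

2.028 g/L

Accumulation = in − out − consumed: V dC/dt = Q C_in − Q C − k V C.
dC/dt = (Q/V) C_in − (Q/V + k) C; effective rate a = Q/V + k = 0.0313335 + 0.02113 = 0.0524635 h⁻¹.
C_ss = Q C_in/(Q + kV) = 2.31731 g/L; C(t) = C_ss + (C₀ − C_ss) e^(−a t).
C(39.67) = 2.31731 + (-2.31731)·e^(−0.0524635·39.67) = 2.31731 + (-2.31731)·0.124777 = 2.02816 g/L.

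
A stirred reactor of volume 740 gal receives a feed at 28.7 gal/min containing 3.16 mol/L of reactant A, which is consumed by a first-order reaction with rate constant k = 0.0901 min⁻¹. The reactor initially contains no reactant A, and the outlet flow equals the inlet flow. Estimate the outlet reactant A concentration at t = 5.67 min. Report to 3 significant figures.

0.493 mol/L

Species balance: V dC/dt = Q C_in − Q C − k V C.
dC/dt = (Q/V) C_in − (Q/V + k) C; effective rate a = Q/V + k = 0.038784 + 0.0901 = 0.12888 min⁻¹.
C_ss = Q C_in/(Q + kV) = 0.95091 mol/L; C(t) = C_ss + (C₀ − C_ss) e^(−a t).
C(5.67) = 0.95091 + (-0.95091)·e^(−0.12888·5.67) = 0.95091 + (-0.95091)·0.48154 = 0.49301 mol/L.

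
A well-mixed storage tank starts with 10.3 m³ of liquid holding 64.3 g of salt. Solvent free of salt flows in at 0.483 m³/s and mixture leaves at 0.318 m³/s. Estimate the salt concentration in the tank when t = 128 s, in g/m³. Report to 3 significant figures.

0.239 g/m³

Let m(t) be the amount of salt. Volume: V(t) = V₀ + (Q_in − Q_out) t = 10.3 + 0.16500 t; V(128) = 31.420 m³.
Species balance (pure solvent in): dm/dt = −Q_out · m/V(t).
dm/m = −Q_out dt/(V₀ + 0.16500 t); integrating gives ln(m/m₀) = −(Q_out/(Q_in−Q_out)) ln(V/V₀).
m = m₀ (V₀/V)^(Q_out/(Q_in−Q_out)) = 64.3 × (10.3/31.420)^(1.9273) = 7.4938 g.
C = m/V = 7.4938/31.420 = 0.23850 g/m³.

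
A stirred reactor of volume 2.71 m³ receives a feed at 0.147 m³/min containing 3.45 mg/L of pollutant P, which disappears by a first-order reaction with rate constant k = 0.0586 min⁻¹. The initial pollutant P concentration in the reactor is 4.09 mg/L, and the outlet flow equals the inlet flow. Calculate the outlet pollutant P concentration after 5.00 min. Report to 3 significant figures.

3.04 mg/L

Accumulation = in − out − consumed: V dC/dt = Q C_in − Q C − k V C.
dC/dt = (Q/V) C_in − (Q/V + k) C; effective rate a = Q/V + k = 0.054244 + 0.0586 = 0.11284 min⁻¹.
C_ss = Q C_in/(Q + kV) = 1.6584 mg/L; C(t) = C_ss + (C₀ − C_ss) e^(−a t).
C(5.00) = 1.6584 + (2.4316)·e^(−0.11284·5.00) = 1.6584 + (2.4316)·0.56880 = 3.0415 mg/L.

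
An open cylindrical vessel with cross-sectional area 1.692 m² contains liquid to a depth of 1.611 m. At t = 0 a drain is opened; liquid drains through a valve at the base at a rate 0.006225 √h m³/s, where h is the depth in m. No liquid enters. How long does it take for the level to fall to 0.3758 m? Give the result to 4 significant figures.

With no inflow, A dh/dt = −0.006225 √h.
Separate and integrate: 2(√h − √h₀) = −(0.006225/A) t.
t = 2A(√h₀ − √h)/0.006225 = 2·1.692·(√1.611 − √0.3758)/0.006225
  = 3.38400 × (1.26925 − 0.613025) / 0.006225 = 356.734 s.

356.7 s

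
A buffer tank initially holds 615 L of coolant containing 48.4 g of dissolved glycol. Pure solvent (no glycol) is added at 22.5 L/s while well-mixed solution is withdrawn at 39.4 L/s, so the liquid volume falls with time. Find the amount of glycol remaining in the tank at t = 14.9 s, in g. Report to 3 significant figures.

Total volume: dV/dt = Q_in − Q_out = -16.900 L/s, so V(t) = 615 − 16.900 t and V(14.9) = 363.19 L.
Solute balance: dm/dt = 0 − Q_out C = −Q_out m/V(t).
dm/m = −Q_out dt/(V₀ − 16.900 t); integrating gives ln(m/m₀) = −(Q_out/(Q_in−Q_out)) ln(V/V₀).
m = m₀ (V₀/V)^(Q_out/(Q_in−Q_out)) = 48.4 × (615/363.19)^(-2.3314) = 14.176 g.

14.2 g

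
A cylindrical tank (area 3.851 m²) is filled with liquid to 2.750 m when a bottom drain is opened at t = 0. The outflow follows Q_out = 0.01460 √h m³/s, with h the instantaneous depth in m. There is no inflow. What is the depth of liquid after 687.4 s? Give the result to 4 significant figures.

0.1262 m

Unsteady balance on liquid volume: A dh/dt = −0.01460 √h.
∫ h^(−1/2) dh = −(0.01460/A) ∫ dt, giving 2√h = 2√h₀ − (0.01460/A) t.
√h = √2.750 − 0.01460·687.4/(2·3.851) = 1.65831 − 1.30304 = 0.355269.
h = 0.355269² = 0.126216 m.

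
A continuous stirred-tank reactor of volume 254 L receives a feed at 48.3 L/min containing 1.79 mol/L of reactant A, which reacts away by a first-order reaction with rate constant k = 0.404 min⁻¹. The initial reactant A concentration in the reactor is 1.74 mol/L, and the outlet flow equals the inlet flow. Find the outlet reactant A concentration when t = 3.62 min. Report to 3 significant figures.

Accumulation = in − out − consumed: V dC/dt = Q C_in − Q C − k V C.
dC/dt = (Q/V) C_in − (Q/V + k) C; effective rate a = Q/V + k = 0.19016 + 0.404 = 0.59416 min⁻¹.
C_ss = Q C_in/(Q + kV) = 0.57288 mol/L; C(t) = C_ss + (C₀ − C_ss) e^(−a t).
C(3.62) = 0.57288 + (1.1671)·e^(−0.59416·3.62) = 0.57288 + (1.1671)·0.11639 = 0.70872 mol/L.

0.709 mol/L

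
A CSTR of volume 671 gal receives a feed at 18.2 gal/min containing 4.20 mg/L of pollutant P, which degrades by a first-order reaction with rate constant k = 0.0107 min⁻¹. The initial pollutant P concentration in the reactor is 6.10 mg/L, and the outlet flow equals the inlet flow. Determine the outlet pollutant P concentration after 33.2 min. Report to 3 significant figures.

3.89 mg/L

Accumulation = in − out − consumed: V dC/dt = Q C_in − Q C − k V C.
This is linear with rate a = Q/V + k = 0.037824 min⁻¹.
C_ss = Q C_in/(Q + kV) = 3.0119 mg/L; C(t) = C_ss + (C₀ − C_ss) e^(−a t).
C(33.2) = 3.0119 + (3.0881)·e^(−0.037824·33.2) = 3.0119 + (3.0881)·0.28486 = 3.8916 mg/L.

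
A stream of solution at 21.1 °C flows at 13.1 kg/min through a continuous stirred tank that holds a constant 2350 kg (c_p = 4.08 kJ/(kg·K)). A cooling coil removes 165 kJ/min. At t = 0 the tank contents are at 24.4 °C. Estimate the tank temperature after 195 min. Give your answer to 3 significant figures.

Unsteady energy balance on the tank contents: M c_p dT/dt = ṁ c_p (T_in − T) − 165.
Rearrange: dT/dt = (T_ss − T)/τ with τ = M/ṁ = 179.39 min and T_ss = T_in − Q̇/(ṁ c_p) = 18.013 °C.
T approaches T_ss exponentially: T(t) = T_ss + (T₀ − T_ss) e^(−t/τ).
T(195) = 18.013 + (6.3871)·e^(−195/179.39) = 18.013 + (6.3871)·0.33722 = 20.167 °C.

20.2 °C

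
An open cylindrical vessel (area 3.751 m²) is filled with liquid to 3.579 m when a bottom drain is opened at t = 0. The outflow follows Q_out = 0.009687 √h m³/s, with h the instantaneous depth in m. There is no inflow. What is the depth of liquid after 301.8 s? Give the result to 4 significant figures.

A dh/dt = −Q_out = −0.009687 √h.
Separate and integrate: 2(√h − √h₀) = −(0.009687/A) t.
√h = √3.579 − 0.009687·301.8/(2·3.751) = 1.89182 − 0.389701 = 1.50212.
h = 1.50212² = 2.25638 m.

2.256 m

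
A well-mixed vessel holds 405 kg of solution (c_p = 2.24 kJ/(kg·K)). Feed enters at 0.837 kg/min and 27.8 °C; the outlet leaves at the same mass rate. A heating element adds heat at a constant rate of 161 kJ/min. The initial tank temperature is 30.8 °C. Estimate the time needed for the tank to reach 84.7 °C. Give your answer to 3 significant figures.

509 min

Heat balance on the well-mixed liquid: M c_p dT/dt = ṁ c_p (T_in − T) + 161.
τ = M/ṁ = 483.87 min; T_ss = T_in + Q̇/(ṁ c_p) = 113.67 °C.
T(t) = T_ss + (T₀ − T_ss) e^(−t/τ). Set T = 84.7:
e^(−t/τ) = (84.7 − 113.67)/(30.8 − 113.67) = 0.34960
t = −483.87 · ln(0.34960) = 508.53 min.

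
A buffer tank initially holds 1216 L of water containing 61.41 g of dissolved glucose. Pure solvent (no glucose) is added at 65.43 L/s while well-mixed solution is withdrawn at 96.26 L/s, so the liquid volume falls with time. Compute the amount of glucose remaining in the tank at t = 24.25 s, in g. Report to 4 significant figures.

3.123 g

Total volume: dV/dt = Q_in − Q_out = -30.8300 L/s, so V(t) = 1216 − 30.8300 t and V(24.25) = 468.373 L.
Species balance (pure solvent in): dm/dt = −Q_out · m/V(t).
Separate: dm/m = −Q_out dt/V(t) ⇒ ln(m/m₀) = −(Q_out/(Q_in−Q_out)) ln(V/V₀).
m = m₀ (V₀/V)^(Q_out/(Q_in−Q_out)) = 61.41 × (1216/468.373)^(-3.12228) = 3.12281 g.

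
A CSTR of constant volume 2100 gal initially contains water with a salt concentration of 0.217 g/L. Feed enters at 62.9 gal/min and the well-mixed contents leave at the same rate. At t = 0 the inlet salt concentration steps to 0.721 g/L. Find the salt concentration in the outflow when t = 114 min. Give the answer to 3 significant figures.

Unsteady species balance (constant V, well mixed): V dC/dt = Q(C_in − C).
Time constant τ = V/Q = 2100/62.9 = 33.386 min.
Solution: C(t) = C_in + (C₀ − C_in) e^(−t/τ).
C(114) = 0.721 + (0.217 − 0.721)·e^(−114/33.386) = 0.721 + (-0.50400)·0.032890 = 0.70442 g/L.

0.704 g/L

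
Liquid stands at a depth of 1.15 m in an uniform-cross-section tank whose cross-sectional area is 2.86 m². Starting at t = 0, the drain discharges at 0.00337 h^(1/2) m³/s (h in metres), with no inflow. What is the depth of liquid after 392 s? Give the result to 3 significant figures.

Unsteady balance on liquid volume: A dh/dt = −0.00337 √h.
Separate and integrate: 2(√h − √h₀) = −(0.00337/A) t.
√h = √1.15 − 0.00337·392/(2·2.86) = 1.0724 − 0.23095 = 0.84143.
h = 0.84143² = 0.70800 m.

0.708 m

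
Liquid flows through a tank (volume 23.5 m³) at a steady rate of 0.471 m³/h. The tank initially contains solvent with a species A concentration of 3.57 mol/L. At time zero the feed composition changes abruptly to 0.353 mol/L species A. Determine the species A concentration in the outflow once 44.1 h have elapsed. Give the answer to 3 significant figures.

Unsteady species balance (constant V, well mixed): V dC/dt = Q(C_in − C).
Time constant τ = V/Q = 23.5/0.471 = 49.894 h.
This is linear first-order; C(t) = C_in + (C₀ − C_in) e^(−t/τ).
C(44.1) = 0.353 + (3.57 − 0.353)·e^(−44.1/49.894) = 0.353 + (3.2170)·0.41318 = 1.6822 mol/L.

1.68 mol/L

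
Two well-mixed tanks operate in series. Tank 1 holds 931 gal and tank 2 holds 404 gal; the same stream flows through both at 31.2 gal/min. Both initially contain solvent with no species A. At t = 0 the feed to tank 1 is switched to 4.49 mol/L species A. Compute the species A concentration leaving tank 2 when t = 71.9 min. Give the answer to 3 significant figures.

3.79 mol/L

Species balance on tank i: dCᵢ/dt = (Cᵢ₋₁ − Cᵢ)/τᵢ with τᵢ = Vᵢ/Q.
τ₁ = 931/31.2 = 29.840 min; τ₂ = 404/31.2 = 12.949 min.
Solving the cascade with C₁(0)=C₂(0)=0 gives C₂(t) = C_in[1 − (τ₁ e^(−t/τ₁) − τ₂ e^(−t/τ₂))/(τ₁ − τ₂)].
At t = 71.9: e^(−t/τ₁) = 0.089857, e^(−t/τ₂) = 0.0038771.
C₂ = 4.49·[1 − (29.840·0.089857 − 12.949·0.0038771)/(16.891)] = 4.49·0.84423 = 3.7906 mol/L.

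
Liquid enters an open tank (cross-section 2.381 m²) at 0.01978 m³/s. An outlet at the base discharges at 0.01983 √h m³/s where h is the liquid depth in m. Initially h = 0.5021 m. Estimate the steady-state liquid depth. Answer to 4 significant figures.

A dh/dt = Q_in − 0.01983 √h. Steady state requires inflow = outflow:
Q_in = 0.01983 √h_ss ⇒ √h_ss = 0.01978/0.01983 = 0.997479.
h_ss = 0.997479² = 0.994963 m. (Since h₀ = 0.5021 m < h_ss, the level will rise toward this value.)

0.9950 m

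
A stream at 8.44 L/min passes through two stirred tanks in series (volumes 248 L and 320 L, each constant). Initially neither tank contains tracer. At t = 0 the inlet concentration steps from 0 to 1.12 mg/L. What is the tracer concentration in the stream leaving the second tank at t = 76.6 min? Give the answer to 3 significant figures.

0.744 mg/L

Each tank obeys Vᵢ dCᵢ/dt = Q(Cᵢ₋₁ − Cᵢ), so τᵢ = Vᵢ/Q.
τ₁ = 248/8.44 = 29.384 min; τ₂ = 320/8.44 = 37.915 min.
Tank 1: C₁ = C_in(1 − e^(−t/τ₁)). Tank 2 (τ₁ ≠ τ₂): C₂ = C_in[1 − (τ₁ e^(−t/τ₁) − τ₂ e^(−t/τ₂))/(τ₁ − τ₂)].
At t = 76.6: e^(−t/τ₁) = 0.073765, e^(−t/τ₂) = 0.13261.
C₂ = 1.12·[1 − (29.384·0.073765 − 37.915·0.13261)/(-8.5308)] = 1.12·0.66469 = 0.74445 mg/L.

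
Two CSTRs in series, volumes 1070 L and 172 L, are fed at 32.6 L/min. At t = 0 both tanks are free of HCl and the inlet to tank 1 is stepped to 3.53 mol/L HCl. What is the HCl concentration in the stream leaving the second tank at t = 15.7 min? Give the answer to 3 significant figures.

Time constants: τᵢ = Vᵢ/Q for each well-mixed tank.
τ₁ = 1070/32.6 = 32.822 min; τ₂ = 172/32.6 = 5.2761 min.
Tank 1: C₁ = C_in(1 − e^(−t/τ₁)). Tank 2 (τ₁ ≠ τ₂): C₂ = C_in[1 − (τ₁ e^(−t/τ₁) − τ₂ e^(−t/τ₂))/(τ₁ − τ₂)].
At t = 15.7: e^(−t/τ₁) = 0.61981, e^(−t/τ₂) = 0.051012.
C₂ = 3.53·[1 − (32.822·0.61981 − 5.2761·0.051012)/(27.546)] = 3.53·0.27124 = 0.95748 mol/L.

0.957 mol/L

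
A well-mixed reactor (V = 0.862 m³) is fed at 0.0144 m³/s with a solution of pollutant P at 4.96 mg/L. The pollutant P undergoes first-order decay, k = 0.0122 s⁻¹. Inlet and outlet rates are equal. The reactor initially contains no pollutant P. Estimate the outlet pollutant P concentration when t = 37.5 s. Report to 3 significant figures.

Species balance: V dC/dt = Q C_in − Q C − k V C.
dC/dt = (Q/V) C_in − (Q/V + k) C; effective rate a = Q/V + k = 0.016705 + 0.0122 = 0.028905 s⁻¹.
C_ss = Q C_in/(Q + kV) = 2.8665 mg/L; C(t) = C_ss + (C₀ − C_ss) e^(−a t).
C(37.5) = 2.8665 + (-2.8665)·e^(−0.028905·37.5) = 2.8665 + (-2.8665)·0.33826 = 1.8969 mg/L.

1.90 mg/L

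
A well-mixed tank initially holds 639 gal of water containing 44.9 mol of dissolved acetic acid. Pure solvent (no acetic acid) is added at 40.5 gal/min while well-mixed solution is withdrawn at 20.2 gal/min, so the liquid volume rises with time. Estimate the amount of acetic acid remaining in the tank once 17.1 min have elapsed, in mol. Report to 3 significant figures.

29.2 mol

Let m(t) be the amount of acetic acid. Volume: V(t) = V₀ + (Q_in − Q_out) t = 639 + 20.300 t; V(17.1) = 986.13 gal.
Species balance (pure solvent in): dm/dt = −Q_out · m/V(t).
Separate: dm/m = −Q_out dt/V(t) ⇒ ln(m/m₀) = −(Q_out/(Q_in−Q_out)) ln(V/V₀).
m = m₀ (V₀/V)^(Q_out/(Q_in−Q_out)) = 44.9 × (639/986.13)^(0.99507) = 29.157 mol.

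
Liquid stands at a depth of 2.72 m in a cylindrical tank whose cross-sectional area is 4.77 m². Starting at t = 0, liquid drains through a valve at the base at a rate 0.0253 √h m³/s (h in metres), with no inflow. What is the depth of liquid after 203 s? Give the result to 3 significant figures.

1.23 m

A dh/dt = −Q_out = −0.0253 √h.
This is separable: 2 d(√h)/dt = −0.0253/A, so √h = √h₀ − (0.0253/(2A)) t.
√h = √2.72 − 0.0253·203/(2·4.77) = 1.6492 − 0.53835 = 1.1109.
h = 1.1109² = 1.2341 m.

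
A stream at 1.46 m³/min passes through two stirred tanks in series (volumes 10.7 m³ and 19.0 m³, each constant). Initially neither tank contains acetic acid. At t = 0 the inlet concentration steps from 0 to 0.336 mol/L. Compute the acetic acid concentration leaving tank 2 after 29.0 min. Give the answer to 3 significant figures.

Each tank obeys Vᵢ dCᵢ/dt = Q(Cᵢ₋₁ − Cᵢ), so τᵢ = Vᵢ/Q.
τ₁ = 10.7/1.46 = 7.3288 min; τ₂ = 19.0/1.46 = 13.014 min.
Tank 1: C₁ = C_in(1 − e^(−t/τ₁)). Tank 2 (τ₁ ≠ τ₂): C₂ = C_in[1 − (τ₁ e^(−t/τ₁) − τ₂ e^(−t/τ₂))/(τ₁ − τ₂)].
At t = 29.0: e^(−t/τ₁) = 0.019120, e^(−t/τ₂) = 0.10770.
C₂ = 0.336·[1 − (7.3288·0.019120 − 13.014·0.10770)/(-5.6849)] = 0.336·0.77811 = 0.26145 mol/L.

0.261 mol/L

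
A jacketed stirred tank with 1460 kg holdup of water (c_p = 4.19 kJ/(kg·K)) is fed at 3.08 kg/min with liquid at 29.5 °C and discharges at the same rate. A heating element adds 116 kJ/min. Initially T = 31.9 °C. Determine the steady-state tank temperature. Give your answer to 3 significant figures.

38.5 °C

M c_p dT/dt = ṁ c_p (T_in − T) + Q̇.
At steady state dT/dt = 0 ⇒ T_ss = T_in + Q̇/(ṁ c_p) = 29.5 + 116/(3.08·4.19) = 38.489 °C.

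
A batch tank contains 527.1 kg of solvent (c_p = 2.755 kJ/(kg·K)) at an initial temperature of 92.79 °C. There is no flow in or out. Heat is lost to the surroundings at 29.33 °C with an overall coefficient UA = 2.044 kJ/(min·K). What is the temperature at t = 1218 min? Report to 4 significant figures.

40.76 °C

M c_p dT/dt = −UA(T − T_amb).
dT/dt = (T_ss − T)/τ with T_ss = T_amb = 29.3300 °C, τ = M c_p/UA = 527.1·2.755/2.044 = 710.450 min.
Integrating: T(t) = T_ss + (T₀ − T_ss) e^(−t/τ).
T(1218) = 29.3300 + (63.4600)·0.180071 = 40.7573 °C.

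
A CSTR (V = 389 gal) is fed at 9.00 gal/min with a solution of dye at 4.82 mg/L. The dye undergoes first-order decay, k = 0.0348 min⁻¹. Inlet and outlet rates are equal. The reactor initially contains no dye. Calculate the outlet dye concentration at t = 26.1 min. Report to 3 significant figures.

V dC/dt = Q(C_in − C) − k V C.
This is linear with rate a = Q/V + k = 0.057936 min⁻¹.
C_ss = Q C_in/(Q + kV) = 1.9248 mg/L; C(t) = C_ss + (C₀ − C_ss) e^(−a t).
C(26.1) = 1.9248 + (-1.9248)·e^(−0.057936·26.1) = 1.9248 + (-1.9248)·0.22044 = 1.5005 mg/L.

1.50 mg/L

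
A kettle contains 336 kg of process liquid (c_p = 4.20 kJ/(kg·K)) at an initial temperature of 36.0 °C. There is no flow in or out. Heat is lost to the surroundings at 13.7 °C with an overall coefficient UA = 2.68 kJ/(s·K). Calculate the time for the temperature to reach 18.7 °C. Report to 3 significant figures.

Lumped-capacitance energy balance: M c_p dT/dt = UA(T_amb − T).
τ = M c_p/UA = 526.57 s; T_ss = T_amb = 13.700 °C.
T(t) = T_ss + (T₀ − T_ss)e^(−t/τ); set T = 18.7:
t = −τ ln[(T − T_ss)/(T₀ − T_ss)] = −526.57 · ln(0.22422) = 787.30 s.

787 s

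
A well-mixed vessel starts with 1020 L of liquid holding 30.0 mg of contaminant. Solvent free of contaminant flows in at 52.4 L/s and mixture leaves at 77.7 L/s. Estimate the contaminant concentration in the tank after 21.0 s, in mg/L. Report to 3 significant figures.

Total volume: dV/dt = Q_in − Q_out = -25.300 L/s, so V(t) = 1020 − 25.300 t and V(21.0) = 488.70 L.
Solute balance: dm/dt = 0 − Q_out C = −Q_out m/V(t).
dm/m = −Q_out dt/(V₀ − 25.300 t); integrating gives ln(m/m₀) = −(Q_out/(Q_in−Q_out)) ln(V/V₀).
m = m₀ (V₀/V)^(Q_out/(Q_in−Q_out)) = 30.0 × (1020/488.70)^(-3.0711) = 3.1312 mg.
C = m/V = 3.1312/488.70 = 0.0064072 mg/L.

0.00641 mg/L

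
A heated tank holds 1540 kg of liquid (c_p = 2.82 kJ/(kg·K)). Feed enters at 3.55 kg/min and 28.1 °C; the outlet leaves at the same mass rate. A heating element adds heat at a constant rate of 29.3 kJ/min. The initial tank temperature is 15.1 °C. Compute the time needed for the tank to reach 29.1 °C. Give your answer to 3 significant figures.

First-law balance (no shaft work): M c_p dT/dt = ṁ c_p (T_in − T) + 29.3.
τ = M/ṁ = 433.80 min; T_ss = T_in + Q̇/(ṁ c_p) = 31.027 °C.
T(t) = T_ss + (T₀ − T_ss) e^(−t/τ). Set T = 29.1:
e^(−t/τ) = (29.1 − 31.027)/(15.1 − 31.027) = 0.12098
t = −433.80 · ln(0.12098) = 916.26 min.

916 min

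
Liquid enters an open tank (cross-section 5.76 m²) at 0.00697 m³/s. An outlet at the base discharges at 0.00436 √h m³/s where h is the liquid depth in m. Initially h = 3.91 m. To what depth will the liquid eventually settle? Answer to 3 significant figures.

2.56 m

A dh/dt = Q_in − 0.00436 √h. Steady state requires inflow = outflow:
Q_in = 0.00436 √h_ss ⇒ √h_ss = 0.00697/0.00436 = 1.5986.
h_ss = 1.5986² = 2.5556 m. (Since h₀ = 3.91 m > h_ss, the level will fall toward this value.)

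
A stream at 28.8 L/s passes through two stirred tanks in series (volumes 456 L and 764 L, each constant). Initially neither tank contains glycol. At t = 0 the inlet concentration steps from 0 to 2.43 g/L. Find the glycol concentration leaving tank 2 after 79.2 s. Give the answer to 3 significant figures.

2.15 g/L

Time constants: τᵢ = Vᵢ/Q for each well-mixed tank.
τ₁ = 456/28.8 = 15.833 s; τ₂ = 764/28.8 = 26.528 s.
Solving the cascade with C₁(0)=C₂(0)=0 gives C₂(t) = C_in[1 − (τ₁ e^(−t/τ₁) − τ₂ e^(−t/τ₂))/(τ₁ − τ₂)].
At t = 79.2: e^(−t/τ₁) = 0.0067238, e^(−t/τ₂) = 0.050512.
C₂ = 2.43·[1 − (15.833·0.0067238 − 26.528·0.050512)/(-10.694)] = 2.43·0.88466 = 2.1497 g/L.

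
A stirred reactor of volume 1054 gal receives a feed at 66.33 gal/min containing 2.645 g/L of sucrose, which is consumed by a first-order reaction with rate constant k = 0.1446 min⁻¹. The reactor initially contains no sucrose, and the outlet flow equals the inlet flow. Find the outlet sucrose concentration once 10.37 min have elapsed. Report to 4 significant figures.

0.7088 g/L

V dC/dt = Q(C_in − C) − k V C.
dC/dt = (Q/V) C_in − (Q/V + k) C; effective rate a = Q/V + k = 0.0629317 + 0.1446 = 0.207532 min⁻¹.
C_ss = Q C_in/(Q + kV) = 0.802067 g/L; C(t) = C_ss + (C₀ − C_ss) e^(−a t).
C(10.37) = 0.802067 + (-0.802067)·e^(−0.207532·10.37) = 0.802067 + (-0.802067)·0.116239 = 0.708835 g/L.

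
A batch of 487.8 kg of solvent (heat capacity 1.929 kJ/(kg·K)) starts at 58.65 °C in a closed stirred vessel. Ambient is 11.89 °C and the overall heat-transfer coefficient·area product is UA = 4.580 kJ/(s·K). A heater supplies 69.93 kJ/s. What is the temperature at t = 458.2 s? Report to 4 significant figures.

30.54 °C

First-law balance (no shaft work): M c_p dT/dt = −UA(T − T_amb) + Q̇.
dT/dt = (T_ss − T)/τ with T_ss = T_amb + Q̇/UA = 11.89 + 69.93/4.580 = 27.1586 °C, τ = M c_p/UA = 487.8·1.929/4.580 = 205.451 s.
Integrating: T(t) = T_ss + (T₀ − T_ss) e^(−t/τ).
T(458.2) = 27.1586 + (31.4914)·0.107505 = 30.5441 °C.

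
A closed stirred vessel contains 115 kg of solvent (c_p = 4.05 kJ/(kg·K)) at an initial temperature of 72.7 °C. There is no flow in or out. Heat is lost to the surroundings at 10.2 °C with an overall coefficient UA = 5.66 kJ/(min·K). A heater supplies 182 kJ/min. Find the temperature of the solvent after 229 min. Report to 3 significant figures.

Unsteady energy balance on the tank contents: M c_p dT/dt = −UA(T − T_amb) + Q̇.
dT/dt = (T_ss − T)/τ with T_ss = T_amb + Q̇/UA = 10.2 + 182/5.66 = 42.355 °C, τ = M c_p/UA = 115·4.05/5.66 = 82.288 min.
Integrating: T(t) = T_ss + (T₀ − T_ss) e^(−t/τ).
T(229) = 42.355 + (30.345)·0.061858 = 44.233 °C.

44.2 °C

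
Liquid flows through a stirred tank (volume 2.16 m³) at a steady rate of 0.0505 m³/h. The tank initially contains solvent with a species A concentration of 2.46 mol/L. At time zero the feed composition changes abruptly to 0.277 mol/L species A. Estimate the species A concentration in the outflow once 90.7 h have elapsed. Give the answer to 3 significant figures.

0.539 mol/L

Species balance on the tank: V dC/dt = Q(C_in − C).
Rewrite as dC/dt + C/τ = C_in/τ, τ = V/Q = 42.772 h.
Integrating: C(t) = C_in + (C₀ − C_in) e^(−t/τ).
C(90.7) = 0.277 + (2.46 − 0.277)·e^(−90.7/42.772) = 0.277 + (2.1830)·0.11997 = 0.53889 mol/L.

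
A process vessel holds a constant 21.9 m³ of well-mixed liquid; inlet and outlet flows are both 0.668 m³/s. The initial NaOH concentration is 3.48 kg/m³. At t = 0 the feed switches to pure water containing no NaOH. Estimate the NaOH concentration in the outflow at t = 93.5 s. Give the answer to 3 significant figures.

0.201 kg/m³

Species balance on the tank: V dC/dt = Q(C_in − C).
Time constant τ = V/Q = 21.9/0.668 = 32.784 s.
C approaches C_in exponentially: C(t) = C_in + (C₀ − C_in) e^(−t/τ).
C(93.5) = 0 + (3.48 − 0)·e^(−93.5/32.784) = 0 + (3.4800)·0.057731 = 0.20090 kg/m³.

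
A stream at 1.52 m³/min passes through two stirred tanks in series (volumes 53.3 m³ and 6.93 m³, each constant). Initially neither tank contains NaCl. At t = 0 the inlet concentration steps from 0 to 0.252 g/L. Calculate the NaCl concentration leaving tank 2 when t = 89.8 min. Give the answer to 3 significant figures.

Time constants: τᵢ = Vᵢ/Q for each well-mixed tank.
τ₁ = 53.3/1.52 = 35.066 min; τ₂ = 6.93/1.52 = 4.5592 min.
Tank 1: C₁ = C_in(1 − e^(−t/τ₁)). Tank 2 (τ₁ ≠ τ₂): C₂ = C_in[1 − (τ₁ e^(−t/τ₁) − τ₂ e^(−t/τ₂))/(τ₁ − τ₂)].
At t = 89.8: e^(−t/τ₁) = 0.077235, e^(−t/τ₂) = 2.7923e-09.
C₂ = 0.252·[1 − (35.066·0.077235 − 4.5592·2.7923e-09)/(30.507)] = 0.252·0.91122 = 0.22963 g/L.

0.230 g/L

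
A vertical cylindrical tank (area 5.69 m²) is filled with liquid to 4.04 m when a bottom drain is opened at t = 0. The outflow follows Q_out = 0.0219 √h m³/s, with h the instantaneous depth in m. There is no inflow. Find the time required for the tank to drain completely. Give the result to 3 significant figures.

1040 s

A dh/dt = −Q_out = −0.0219 √h.
Separate and integrate: 2(√h − √h₀) = −(0.0219/A) t.
Set h = 0: 2√h₀ = (0.0219/A) t_empty ⇒ t_empty = 2A√h₀/0.0219.
t_empty = 2·5.69·√4.04/0.0219 = 11.380·2.0100/0.0219 = 1044.5 s.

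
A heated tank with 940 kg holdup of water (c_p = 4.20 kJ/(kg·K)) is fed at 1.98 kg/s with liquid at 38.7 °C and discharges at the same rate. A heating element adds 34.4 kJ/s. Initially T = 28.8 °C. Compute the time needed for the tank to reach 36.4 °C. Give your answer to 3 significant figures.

Heat balance on the well-mixed liquid: M c_p dT/dt = ṁ c_p (T_in − T) + 34.4.
τ = M/ṁ = 474.75 s; T_ss = T_in + Q̇/(ṁ c_p) = 42.837 °C.
T(t) = T_ss + (T₀ − T_ss) e^(−t/τ). Set T = 36.4:
e^(−t/τ) = (36.4 − 42.837)/(28.8 − 42.837) = 0.45856
t = −474.75 · ln(0.45856) = 370.15 s.

370 s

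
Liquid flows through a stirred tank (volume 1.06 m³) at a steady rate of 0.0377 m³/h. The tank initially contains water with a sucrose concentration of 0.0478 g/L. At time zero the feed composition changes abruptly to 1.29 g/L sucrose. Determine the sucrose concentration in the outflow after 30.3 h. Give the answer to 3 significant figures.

0.867 g/L

Accumulation = in − out for the solute gives V dC/dt = Q(C_in − C).
So dC/dt = (C_in − C)/τ with τ = V/Q = 1.06/0.0377 = 28.117 h.
Solution: C(t) = C_in + (C₀ − C_in) e^(−t/τ).
C(30.3) = 1.29 + (0.0478 − 1.29)·e^(−30.3/28.117) = 1.29 + (-1.2422)·0.34039 = 0.86716 g/L.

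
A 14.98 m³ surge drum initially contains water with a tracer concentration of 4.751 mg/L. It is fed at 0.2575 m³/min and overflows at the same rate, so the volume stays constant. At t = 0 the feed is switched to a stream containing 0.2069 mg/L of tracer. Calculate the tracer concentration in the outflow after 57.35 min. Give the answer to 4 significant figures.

Transient balance on the dissolved component: V dC/dt = Q(C_in − C).
Time constant τ = V/Q = 14.98/0.2575 = 58.1748 min.
Integrating: C(t) = C_in + (C₀ − C_in) e^(−t/τ).
C(57.35) = 0.2069 + (4.751 − 0.2069)·e^(−57.35/58.1748) = 0.2069 + (4.54410)·0.373132 = 1.90245 mg/L.

1.902 mg/L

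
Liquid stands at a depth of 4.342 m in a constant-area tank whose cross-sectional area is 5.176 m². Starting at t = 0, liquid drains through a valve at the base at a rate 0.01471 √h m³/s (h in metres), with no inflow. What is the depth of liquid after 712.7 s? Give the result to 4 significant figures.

A dh/dt = −Q_out = −0.01471 √h.
Separate and integrate: 2(√h − √h₀) = −(0.01471/A) t.
√h = √4.342 − 0.01471·712.7/(2·5.176) = 2.08375 − 1.01273 = 1.07101.
h = 1.07101² = 1.14707 m.

1.147 m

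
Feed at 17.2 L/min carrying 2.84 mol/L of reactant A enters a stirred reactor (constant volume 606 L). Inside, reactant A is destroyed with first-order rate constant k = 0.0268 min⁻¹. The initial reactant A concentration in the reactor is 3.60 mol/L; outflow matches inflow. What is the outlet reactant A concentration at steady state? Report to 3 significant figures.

1.46 mol/L

Accumulation = in − out − consumed: V dC/dt = Q C_in − Q C − k V C.
At steady state: 0 = Q C_in − (Q + kV) C_ss, so C_ss = Q C_in/(Q + kV).
C_ss = 17.2·2.84/(17.2 + 0.0268·606) = 48.848/33.441 = 1.4607 mol/L.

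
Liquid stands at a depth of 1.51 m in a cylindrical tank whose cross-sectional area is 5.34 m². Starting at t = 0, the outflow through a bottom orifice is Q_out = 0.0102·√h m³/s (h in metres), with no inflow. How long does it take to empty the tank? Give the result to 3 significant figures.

1290 s

Unsteady balance on liquid volume: A dh/dt = −0.0102 √h.
Separate and integrate: 2(√h − √h₀) = −(0.0102/A) t.
Set h = 0: 2√h₀ = (0.0102/A) t_empty ⇒ t_empty = 2A√h₀/0.0102.
t_empty = 2·5.34·√1.51/0.0102 = 10.680·1.2288/0.0102 = 1286.6 s.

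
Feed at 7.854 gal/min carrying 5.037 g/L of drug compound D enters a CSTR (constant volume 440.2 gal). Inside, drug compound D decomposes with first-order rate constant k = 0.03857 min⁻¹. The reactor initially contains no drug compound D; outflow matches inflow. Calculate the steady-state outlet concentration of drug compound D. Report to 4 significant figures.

Accumulation = in − out − consumed: V dC/dt = Q C_in − Q C − k V C.
Steady state (dC/dt = 0): C_ss = Q C_in/(Q + kV) = C_in/(1 + kV/Q).
C_ss = 7.854·5.037/(7.854 + 0.03857·440.2) = 39.5606/24.8325 = 1.59310 g/L.

1.593 g/L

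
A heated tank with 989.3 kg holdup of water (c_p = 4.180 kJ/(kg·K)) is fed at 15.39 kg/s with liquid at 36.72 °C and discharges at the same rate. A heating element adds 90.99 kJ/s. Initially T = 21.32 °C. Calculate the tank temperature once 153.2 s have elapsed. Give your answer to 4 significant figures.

36.58 °C

M c_p dT/dt = ṁ c_p (T_in − T) + Q̇.
τ = M/ṁ = 64.2820 s; T_ss = T_in + Q̇/(ṁ c_p) = 36.72 + 90.99/(15.39·4.180) = 38.1344 °C.
Solution: T(t) = T_ss + (T₀ − T_ss) e^(−t/τ).
T(153.2) = 38.1344 + (-16.8144)·e^(−153.2/64.2820) = 38.1344 + (-16.8144)·0.0922504 = 36.5833 °C.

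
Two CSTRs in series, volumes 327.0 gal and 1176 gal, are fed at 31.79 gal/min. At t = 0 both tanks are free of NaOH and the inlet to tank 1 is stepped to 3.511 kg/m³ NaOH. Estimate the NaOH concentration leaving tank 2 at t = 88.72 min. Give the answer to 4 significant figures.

Time constants: τᵢ = Vᵢ/Q for each well-mixed tank.
τ₁ = 327.0/31.79 = 10.2863 min; τ₂ = 1176/31.79 = 36.9928 min.
Solving the cascade with C₁(0)=C₂(0)=0 gives C₂(t) = C_in[1 − (τ₁ e^(−t/τ₁) − τ₂ e^(−t/τ₂))/(τ₁ − τ₂)].
At t = 88.72: e^(−t/τ₁) = 0.000179542, e^(−t/τ₂) = 0.0908717.
C₂ = 3.511·[1 − (10.2863·0.000179542 − 36.9928·0.0908717)/(-26.7065)] = 3.511·0.874197 = 3.06931 kg/m³.

3.069 kg/m³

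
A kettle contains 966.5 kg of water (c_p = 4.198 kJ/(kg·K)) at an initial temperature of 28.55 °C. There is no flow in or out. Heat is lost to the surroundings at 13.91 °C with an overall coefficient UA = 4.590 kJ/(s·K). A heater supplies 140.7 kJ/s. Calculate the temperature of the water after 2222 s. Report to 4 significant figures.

43.27 °C

Lumped-capacitance energy balance: M c_p dT/dt = UA(T_amb − T) + Q̇.
dT/dt = (T_ss − T)/τ with T_ss = T_amb + Q̇/UA = 13.91 + 140.7/4.590 = 44.5636 °C, τ = M c_p/UA = 966.5·4.198/4.590 = 883.958 s.
Solution: T(t) = T_ss + (T₀ − T_ss) e^(−t/τ).
T(2222) = 44.5636 + (-16.0136)·0.0809686 = 43.2670 °C.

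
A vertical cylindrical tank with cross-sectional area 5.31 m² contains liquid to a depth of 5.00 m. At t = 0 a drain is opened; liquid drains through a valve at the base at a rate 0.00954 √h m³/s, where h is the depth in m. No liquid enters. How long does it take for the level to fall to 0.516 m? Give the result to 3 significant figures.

With no inflow, A dh/dt = −0.00954 √h.
∫ h^(−1/2) dh = −(0.00954/A) ∫ dt, giving 2√h = 2√h₀ − (0.00954/A) t.
t = 2A(√h₀ − √h)/0.00954 = 2·5.31·(√5.00 − √0.516)/0.00954
  = 10.620 × (2.2361 − 0.71833) / 0.00954 = 1689.6 s.

1690 s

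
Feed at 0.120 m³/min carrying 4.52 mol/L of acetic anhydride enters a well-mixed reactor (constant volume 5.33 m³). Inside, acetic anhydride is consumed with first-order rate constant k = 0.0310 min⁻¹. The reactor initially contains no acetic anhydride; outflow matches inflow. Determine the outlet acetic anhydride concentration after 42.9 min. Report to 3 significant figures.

1.71 mol/L

V dC/dt = Q(C_in − C) − k V C.
dC/dt = (Q/V) C_in − (Q/V + k) C; effective rate a = Q/V + k = 0.022514 + 0.0310 = 0.053514 min⁻¹.
C_ss = Q C_in/(Q + kV) = 1.9016 mol/L; C(t) = C_ss + (C₀ − C_ss) e^(−a t).
C(42.9) = 1.9016 + (-1.9016)·e^(−0.053514·42.9) = 1.9016 + (-1.9016)·0.10069 = 1.7102 mol/L.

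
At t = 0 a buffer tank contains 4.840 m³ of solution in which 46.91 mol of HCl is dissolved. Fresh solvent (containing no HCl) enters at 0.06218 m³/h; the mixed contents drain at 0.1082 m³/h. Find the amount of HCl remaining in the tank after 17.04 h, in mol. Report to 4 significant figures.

Let m(t) be the amount of HCl. Volume: V(t) = V₀ + (Q_in − Q_out) t = 4.840 − 0.0460200 t; V(17.04) = 4.05582 m³.
Species balance (pure solvent in): dm/dt = −Q_out · m/V(t).
dm/m = −Q_out dt/(V₀ − 0.0460200 t); integrating gives ln(m/m₀) = −(Q_out/(Q_in−Q_out)) ln(V/V₀).
m = m₀ (V₀/V)^(Q_out/(Q_in−Q_out)) = 46.91 × (4.840/4.05582)^(-2.35115) = 30.9582 mol.

30.96 mol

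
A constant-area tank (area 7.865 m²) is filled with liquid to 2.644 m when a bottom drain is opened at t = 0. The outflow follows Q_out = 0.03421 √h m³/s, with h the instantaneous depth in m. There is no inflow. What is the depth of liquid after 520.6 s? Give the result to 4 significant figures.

0.2439 m

With no inflow, A dh/dt = −0.03421 √h.
This is separable: 2 d(√h)/dt = −0.03421/A, so √h = √h₀ − (0.03421/(2A)) t.
√h = √2.644 − 0.03421·520.6/(2·7.865) = 1.62604 − 1.13221 = 0.493824.
h = 0.493824² = 0.243862 m.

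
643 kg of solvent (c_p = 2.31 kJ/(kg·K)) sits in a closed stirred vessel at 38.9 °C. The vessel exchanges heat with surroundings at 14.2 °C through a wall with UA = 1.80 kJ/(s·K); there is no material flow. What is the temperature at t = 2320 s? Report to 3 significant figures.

First-law balance (no shaft work): M c_p dT/dt = −UA(T − T_amb).
dT/dt = (T_ss − T)/τ with T_ss = T_amb = 14.200 °C, τ = M c_p/UA = 643·2.31/1.80 = 825.18 s.
Integrating: T(t) = T_ss + (T₀ − T_ss) e^(−t/τ).
T(2320) = 14.200 + (24.700)·0.060115 = 15.685 °C.

15.7 °C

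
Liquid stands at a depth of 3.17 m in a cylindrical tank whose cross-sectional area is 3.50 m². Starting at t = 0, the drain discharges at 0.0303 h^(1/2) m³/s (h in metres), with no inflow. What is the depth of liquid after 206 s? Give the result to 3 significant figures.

0.790 m

With no inflow, A dh/dt = −0.0303 √h.
Separate and integrate: 2(√h − √h₀) = −(0.0303/A) t.
√h = √3.17 − 0.0303·206/(2·3.50) = 1.7804 − 0.89169 = 0.88876.
h = 0.88876² = 0.78990 m.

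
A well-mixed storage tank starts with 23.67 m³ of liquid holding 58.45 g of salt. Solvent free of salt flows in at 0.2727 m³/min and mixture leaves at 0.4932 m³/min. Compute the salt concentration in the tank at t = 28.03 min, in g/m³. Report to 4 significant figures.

1.698 g/m³

Let m(t) be the amount of salt. Volume: V(t) = V₀ + (Q_in − Q_out) t = 23.67 − 0.220500 t; V(28.03) = 17.4894 m³.
Species balance (pure solvent in): dm/dt = −Q_out · m/V(t).
Separate: dm/m = −Q_out dt/V(t) ⇒ ln(m/m₀) = −(Q_out/(Q_in−Q_out)) ln(V/V₀).
m = m₀ (V₀/V)^(Q_out/(Q_in−Q_out)) = 58.45 × (23.67/17.4894)^(-2.23673) = 29.7047 g.
C = m/V = 29.7047/17.4894 = 1.69844 g/m³.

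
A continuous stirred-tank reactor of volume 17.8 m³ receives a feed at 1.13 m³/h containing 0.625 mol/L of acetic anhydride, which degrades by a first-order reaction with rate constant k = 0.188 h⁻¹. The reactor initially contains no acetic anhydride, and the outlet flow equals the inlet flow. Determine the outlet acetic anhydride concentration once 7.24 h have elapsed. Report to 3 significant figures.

V dC/dt = Q(C_in − C) − k V C.
dC/dt = (Q/V) C_in − (Q/V + k) C; effective rate a = Q/V + k = 0.063483 + 0.188 = 0.25148 h⁻¹.
C_ss = Q C_in/(Q + kV) = 0.15777 mol/L; C(t) = C_ss + (C₀ − C_ss) e^(−a t).
C(7.24) = 0.15777 + (-0.15777)·e^(−0.25148·7.24) = 0.15777 + (-0.15777)·0.16191 = 0.13223 mol/L.

0.132 mol/L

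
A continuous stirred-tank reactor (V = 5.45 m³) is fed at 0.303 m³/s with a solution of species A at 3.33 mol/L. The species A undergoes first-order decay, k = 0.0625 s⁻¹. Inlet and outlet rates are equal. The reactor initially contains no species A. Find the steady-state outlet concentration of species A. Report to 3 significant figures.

Species balance: V dC/dt = Q C_in − Q C − k V C.
At steady state: 0 = Q C_in − (Q + kV) C_ss, so C_ss = Q C_in/(Q + kV).
C_ss = 0.303·3.33/(0.303 + 0.0625·5.45) = 1.0090/0.64363 = 1.5677 mol/L.

1.57 mol/L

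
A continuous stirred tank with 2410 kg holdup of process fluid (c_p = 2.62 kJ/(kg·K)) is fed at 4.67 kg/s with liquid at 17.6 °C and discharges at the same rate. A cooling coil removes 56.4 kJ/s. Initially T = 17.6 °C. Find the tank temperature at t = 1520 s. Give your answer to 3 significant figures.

13.2 °C

M c_p dT/dt = ṁ c_p (T_in − T) − Q̇.
Rearrange: dT/dt = (T_ss − T)/τ with τ = M/ṁ = 516.06 s and T_ss = T_in − Q̇/(ṁ c_p) = 12.990 °C.
This is linear first-order; T(t) = T_ss + (T₀ − T_ss) e^(−t/τ).
T(1520) = 12.990 + (4.6096)·e^(−1520/516.06) = 12.990 + (4.6096)·0.052581 = 13.233 °C.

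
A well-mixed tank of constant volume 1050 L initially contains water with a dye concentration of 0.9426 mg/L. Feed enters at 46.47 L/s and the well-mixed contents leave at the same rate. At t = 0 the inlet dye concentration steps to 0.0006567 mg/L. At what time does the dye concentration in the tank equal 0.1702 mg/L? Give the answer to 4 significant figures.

Species balance: V dC/dt = Q(C_in − C) ⇒ τ = V/Q = 22.5952 s.
C(t) = C_in + (C₀ − C_in) e^(−t/τ). Set C = 0.1702 and solve for t:
e^(−t/τ) = (C − C_in)/(C₀ − C_in) = (0.1702 − 0.0006567)/(0.9426 − 0.0006567) = 0.179993
t = −τ ln(…) = 22.5952 × 1.71484 = 38.7471 s.

38.75 s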